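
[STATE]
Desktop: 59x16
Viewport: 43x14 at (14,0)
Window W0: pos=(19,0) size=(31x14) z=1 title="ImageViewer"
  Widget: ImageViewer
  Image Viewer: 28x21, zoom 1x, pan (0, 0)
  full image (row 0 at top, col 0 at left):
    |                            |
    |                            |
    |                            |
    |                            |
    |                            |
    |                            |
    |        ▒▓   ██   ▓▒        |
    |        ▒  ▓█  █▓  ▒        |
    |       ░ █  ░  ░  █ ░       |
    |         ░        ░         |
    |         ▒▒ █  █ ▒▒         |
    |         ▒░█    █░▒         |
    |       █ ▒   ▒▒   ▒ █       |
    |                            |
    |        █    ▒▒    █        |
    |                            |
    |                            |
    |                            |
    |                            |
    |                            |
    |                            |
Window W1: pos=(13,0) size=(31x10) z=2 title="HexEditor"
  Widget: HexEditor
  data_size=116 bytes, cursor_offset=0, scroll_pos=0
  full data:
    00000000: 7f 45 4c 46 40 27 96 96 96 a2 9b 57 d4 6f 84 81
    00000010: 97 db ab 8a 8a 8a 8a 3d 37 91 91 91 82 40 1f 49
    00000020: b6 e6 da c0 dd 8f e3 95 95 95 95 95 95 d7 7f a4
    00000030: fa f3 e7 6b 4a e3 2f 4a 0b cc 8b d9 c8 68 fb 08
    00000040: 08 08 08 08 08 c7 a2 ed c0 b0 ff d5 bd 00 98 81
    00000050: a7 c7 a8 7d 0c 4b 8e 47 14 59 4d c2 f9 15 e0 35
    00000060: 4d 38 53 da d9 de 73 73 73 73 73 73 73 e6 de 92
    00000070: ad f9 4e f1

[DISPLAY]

━━━━━━━━━━━━━━━━━━━━━━━━━━━━━┓━━━━━┓       
 HexEditor                   ┃     ┃       
─────────────────────────────┨─────┨       
00000000  7F 45 4c 46 40 27 9┃     ┃       
00000010  97 db ab 8a 8a 8a 8┃     ┃       
00000020  b6 e6 da c0 dd 8f e┃     ┃       
00000030  fa f3 e7 6b 4a e3 2┃     ┃       
00000040  08 08 08 08 08 c7 a┃     ┃       
00000050  a7 c7 a8 7d 0c 4b 8┃     ┃       
━━━━━━━━━━━━━━━━━━━━━━━━━━━━━┛     ┃       
     ┃        ▒  ▓█  █▓  ▒         ┃       
     ┃       ░ █  ░  ░  █ ░        ┃       
     ┃         ░        ░          ┃       
     ┗━━━━━━━━━━━━━━━━━━━━━━━━━━━━━┛       


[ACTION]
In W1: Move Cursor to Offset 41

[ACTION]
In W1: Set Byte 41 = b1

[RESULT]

━━━━━━━━━━━━━━━━━━━━━━━━━━━━━┓━━━━━┓       
 HexEditor                   ┃     ┃       
─────────────────────────────┨─────┨       
00000000  7f 45 4c 46 40 27 9┃     ┃       
00000010  97 db ab 8a 8a 8a 8┃     ┃       
00000020  b6 e6 da c0 dd 8f e┃     ┃       
00000030  fa f3 e7 6b 4a e3 2┃     ┃       
00000040  08 08 08 08 08 c7 a┃     ┃       
00000050  a7 c7 a8 7d 0c 4b 8┃     ┃       
━━━━━━━━━━━━━━━━━━━━━━━━━━━━━┛     ┃       
     ┃        ▒  ▓█  █▓  ▒         ┃       
     ┃       ░ █  ░  ░  █ ░        ┃       
     ┃         ░        ░          ┃       
     ┗━━━━━━━━━━━━━━━━━━━━━━━━━━━━━┛       


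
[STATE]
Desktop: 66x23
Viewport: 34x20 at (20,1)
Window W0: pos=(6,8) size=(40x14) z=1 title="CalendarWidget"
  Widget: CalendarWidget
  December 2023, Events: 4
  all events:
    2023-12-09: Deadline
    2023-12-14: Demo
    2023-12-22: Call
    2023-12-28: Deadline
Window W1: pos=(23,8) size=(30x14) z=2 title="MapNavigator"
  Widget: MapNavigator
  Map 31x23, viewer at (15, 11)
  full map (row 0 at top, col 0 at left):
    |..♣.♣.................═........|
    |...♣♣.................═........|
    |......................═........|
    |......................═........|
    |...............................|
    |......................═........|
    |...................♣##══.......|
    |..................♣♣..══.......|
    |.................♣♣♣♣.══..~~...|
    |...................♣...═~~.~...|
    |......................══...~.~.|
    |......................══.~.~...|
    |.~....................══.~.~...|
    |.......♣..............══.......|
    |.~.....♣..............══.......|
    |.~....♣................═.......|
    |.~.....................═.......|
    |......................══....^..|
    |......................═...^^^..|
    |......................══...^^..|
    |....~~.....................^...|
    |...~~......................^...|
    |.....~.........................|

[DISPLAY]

                                  
                                  
                                  
                                  
                                  
                                  
                                  
━━━┏━━━━━━━━━━━━━━━━━━━━━━━━━━━━┓ 
et ┃ MapNavigator               ┃ 
───┠────────────────────────────┨ 
ece┃..................♣##══.....┃ 
r S┃.................♣♣..══.....┃ 
1  ┃................♣♣♣♣.══..~~.┃ 
8  ┃..................♣...═~~.~.┃ 
15 ┃.....................══...~.┃ 
2* ┃..............@......══.~.~.┃ 
29 ┃~....................══.~.~.┃ 
   ┃......♣..............══.....┃ 
   ┃~.....♣..............══.....┃ 
   ┃~....♣................═.....┃ 


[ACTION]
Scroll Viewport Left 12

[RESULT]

                                  
                                  
                                  
                                  
                                  
                                  
                                  
━━━━━━━━━━━━━━━┏━━━━━━━━━━━━━━━━━━
CalendarWidget ┃ MapNavigator     
───────────────┠──────────────────
           Dece┃..................
o Tu We Th Fr S┃.................♣
            1  ┃................♣♣
4  5  6  7  8  ┃..................
1 12 13 14* 15 ┃..................
8 19 20 21 22* ┃..............@...
5 26 27 28* 29 ┃~.................
               ┃......♣...........
               ┃~.....♣...........
               ┃~....♣............


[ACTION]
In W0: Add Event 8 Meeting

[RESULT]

                                  
                                  
                                  
                                  
                                  
                                  
                                  
━━━━━━━━━━━━━━━┏━━━━━━━━━━━━━━━━━━
CalendarWidget ┃ MapNavigator     
───────────────┠──────────────────
           Dece┃..................
o Tu We Th Fr S┃.................♣
            1  ┃................♣♣
4  5  6  7  8* ┃..................
1 12 13 14* 15 ┃..................
8 19 20 21 22* ┃..............@...
5 26 27 28* 29 ┃~.................
               ┃......♣...........
               ┃~.....♣...........
               ┃~....♣............


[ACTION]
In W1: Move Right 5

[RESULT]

                                  
                                  
                                  
                                  
                                  
                                  
                                  
━━━━━━━━━━━━━━━┏━━━━━━━━━━━━━━━━━━
CalendarWidget ┃ MapNavigator     
───────────────┠──────────────────
           Dece┃.............♣##══
o Tu We Th Fr S┃............♣♣..══
            1  ┃...........♣♣♣♣.══
4  5  6  7  8* ┃.............♣...═
1 12 13 14* 15 ┃................══
8 19 20 21 22* ┃..............@.══
5 26 27 28* 29 ┃................══
               ┃.♣..............══
               ┃.♣..............══
               ┃♣................═


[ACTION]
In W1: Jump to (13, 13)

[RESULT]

                                  
                                  
                                  
                                  
                                  
                                  
                                  
━━━━━━━━━━━━━━━┏━━━━━━━━━━━━━━━━━━
CalendarWidget ┃ MapNavigator     
───────────────┠──────────────────
           Dece┃ .................
o Tu We Th Fr S┃ .................
            1  ┃ .................
4  5  6  7  8* ┃ .................
1 12 13 14* 15 ┃ .~...............
8 19 20 21 22* ┃ .......♣.....@...
5 26 27 28* 29 ┃ .~.....♣.........
               ┃ .~....♣..........
               ┃ .~...............
               ┃ .................


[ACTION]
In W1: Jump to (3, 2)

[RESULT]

                                  
                                  
                                  
                                  
                                  
                                  
                                  
━━━━━━━━━━━━━━━┏━━━━━━━━━━━━━━━━━━
CalendarWidget ┃ MapNavigator     
───────────────┠──────────────────
           Dece┃                  
o Tu We Th Fr S┃                  
            1  ┃                  
4  5  6  7  8* ┃           ..♣.♣..
1 12 13 14* 15 ┃           ...♣♣..
8 19 20 21 22* ┃           ...@...
5 26 27 28* 29 ┃           .......
               ┃           .......
               ┃           .......
               ┃           .......


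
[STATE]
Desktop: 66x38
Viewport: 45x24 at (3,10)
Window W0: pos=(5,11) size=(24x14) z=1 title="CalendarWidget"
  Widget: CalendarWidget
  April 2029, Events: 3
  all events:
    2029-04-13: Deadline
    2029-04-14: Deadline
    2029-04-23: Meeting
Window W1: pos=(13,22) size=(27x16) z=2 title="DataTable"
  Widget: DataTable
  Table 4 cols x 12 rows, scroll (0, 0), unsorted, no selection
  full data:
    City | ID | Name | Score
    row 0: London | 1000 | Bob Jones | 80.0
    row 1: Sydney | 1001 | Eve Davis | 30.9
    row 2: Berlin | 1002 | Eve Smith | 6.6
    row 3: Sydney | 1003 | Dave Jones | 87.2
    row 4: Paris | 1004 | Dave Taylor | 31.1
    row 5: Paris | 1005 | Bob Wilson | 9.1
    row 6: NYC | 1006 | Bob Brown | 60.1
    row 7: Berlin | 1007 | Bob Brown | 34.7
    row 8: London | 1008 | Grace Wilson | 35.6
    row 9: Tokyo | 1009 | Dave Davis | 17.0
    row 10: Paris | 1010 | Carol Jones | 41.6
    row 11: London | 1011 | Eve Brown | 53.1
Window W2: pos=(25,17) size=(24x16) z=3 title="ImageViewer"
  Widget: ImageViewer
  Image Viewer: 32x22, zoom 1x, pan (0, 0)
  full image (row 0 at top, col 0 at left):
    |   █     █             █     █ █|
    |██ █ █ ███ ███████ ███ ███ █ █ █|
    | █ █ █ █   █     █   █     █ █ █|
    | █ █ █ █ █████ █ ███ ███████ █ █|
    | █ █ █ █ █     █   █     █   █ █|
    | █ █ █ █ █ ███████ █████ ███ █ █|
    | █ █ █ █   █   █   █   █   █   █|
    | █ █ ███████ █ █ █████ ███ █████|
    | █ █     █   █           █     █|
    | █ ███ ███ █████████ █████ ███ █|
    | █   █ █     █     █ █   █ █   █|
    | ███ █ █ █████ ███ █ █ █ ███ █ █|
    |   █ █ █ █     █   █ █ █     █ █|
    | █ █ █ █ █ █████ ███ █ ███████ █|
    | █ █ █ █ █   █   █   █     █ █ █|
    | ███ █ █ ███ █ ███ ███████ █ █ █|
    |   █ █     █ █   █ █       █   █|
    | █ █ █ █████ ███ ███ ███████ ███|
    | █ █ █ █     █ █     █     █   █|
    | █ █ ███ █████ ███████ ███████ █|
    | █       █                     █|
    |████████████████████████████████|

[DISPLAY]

                                             
  ┏━━━━━━━━━━━━━━━━━━━━━━┓                   
  ┃ CalendarWidget       ┃                   
  ┠──────────────────────┨                   
  ┃      April 2029      ┃                   
  ┃Mo Tu We Th Fr Sa Su  ┃                   
  ┃                   1  ┃                   
  ┃ 2  3  4  5  6  7  ┏━━━━━━━━━━━━━━━━━━━━━━
  ┃ 9 10 11 12 13* 14*┃ ImageViewer          
  ┃16 17 18 19 20 21 2┠──────────────────────
  ┃23* 24 25 26 27 28 ┃   █     █            
  ┃30                 ┃██ █ █ ███ ███████ ███
  ┃       ┏━━━━━━━━━━━┃ █ █ █ █   █     █   █
  ┃       ┃ DataTable ┃ █ █ █ █ █████ █ ███ █
  ┗━━━━━━━┠───────────┃ █ █ █ █ █     █   █  
          ┃City  │ID  ┃ █ █ █ █ █ ███████ ███
          ┃──────┼────┃ █ █ █ █   █   █   █  
          ┃London│1000┃ █ █ ███████ █ █ █████
          ┃Sydney│1001┃ █ █     █   █        
          ┃Berlin│1002┃ █ ███ ███ █████████ █
          ┃Sydney│1003┃ █   █ █     █     █ █
          ┃Paris │1004┃ ███ █ █ █████ ███ █ █
          ┃Paris │1005┗━━━━━━━━━━━━━━━━━━━━━━
          ┃NYC   │1006│Bob Brown   │┃        


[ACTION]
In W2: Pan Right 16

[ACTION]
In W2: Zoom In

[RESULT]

                                             
  ┏━━━━━━━━━━━━━━━━━━━━━━┓                   
  ┃ CalendarWidget       ┃                   
  ┠──────────────────────┨                   
  ┃      April 2029      ┃                   
  ┃Mo Tu We Th Fr Sa Su  ┃                   
  ┃                   1  ┃                   
  ┃ 2  3  4  5  6  7  ┏━━━━━━━━━━━━━━━━━━━━━━
  ┃ 9 10 11 12 13* 14*┃ ImageViewer          
  ┃16 17 18 19 20 21 2┠──────────────────────
  ┃23* 24 25 26 27 28 ┃  ██                  
  ┃30                 ┃  ██                  
  ┃       ┏━━━━━━━━━━━┃████  ██████████████  
  ┃       ┃ DataTable ┃████  ██████████████  
  ┗━━━━━━━┠───────────┃      ██          ██  
          ┃City  │ID  ┃      ██          ██  
          ┃──────┼────┃  ██████████  ██  ████
          ┃London│1000┃  ██████████  ██  ████
          ┃Sydney│1001┃  ██          ██      
          ┃Berlin│1002┃  ██          ██      
          ┃Sydney│1003┃  ██  ██████████████  
          ┃Paris │1004┃  ██  ██████████████  
          ┃Paris │1005┗━━━━━━━━━━━━━━━━━━━━━━
          ┃NYC   │1006│Bob Brown   │┃        


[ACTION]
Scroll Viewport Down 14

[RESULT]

  ┃      April 2029      ┃                   
  ┃Mo Tu We Th Fr Sa Su  ┃                   
  ┃                   1  ┃                   
  ┃ 2  3  4  5  6  7  ┏━━━━━━━━━━━━━━━━━━━━━━
  ┃ 9 10 11 12 13* 14*┃ ImageViewer          
  ┃16 17 18 19 20 21 2┠──────────────────────
  ┃23* 24 25 26 27 28 ┃  ██                  
  ┃30                 ┃  ██                  
  ┃       ┏━━━━━━━━━━━┃████  ██████████████  
  ┃       ┃ DataTable ┃████  ██████████████  
  ┗━━━━━━━┠───────────┃      ██          ██  
          ┃City  │ID  ┃      ██          ██  
          ┃──────┼────┃  ██████████  ██  ████
          ┃London│1000┃  ██████████  ██  ████
          ┃Sydney│1001┃  ██          ██      
          ┃Berlin│1002┃  ██          ██      
          ┃Sydney│1003┃  ██  ██████████████  
          ┃Paris │1004┃  ██  ██████████████  
          ┃Paris │1005┗━━━━━━━━━━━━━━━━━━━━━━
          ┃NYC   │1006│Bob Brown   │┃        
          ┃Berlin│1007│Bob Brown   │┃        
          ┃London│1008│Grace Wilson│┃        
          ┃Tokyo │1009│Dave Davis  │┃        
          ┗━━━━━━━━━━━━━━━━━━━━━━━━━┛        


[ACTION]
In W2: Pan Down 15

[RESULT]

  ┃      April 2029      ┃                   
  ┃Mo Tu We Th Fr Sa Su  ┃                   
  ┃                   1  ┃                   
  ┃ 2  3  4  5  6  7  ┏━━━━━━━━━━━━━━━━━━━━━━
  ┃ 9 10 11 12 13* 14*┃ ImageViewer          
  ┃16 17 18 19 20 21 2┠──────────────────────
  ┃23* 24 25 26 27 28 ┃████████  ██  ██  ████
  ┃30                 ┃  ██      ██          
  ┃       ┏━━━━━━━━━━━┃  ██      ██          
  ┃       ┃ DataTable ┃████  ████████████████
  ┗━━━━━━━┠───────────┃████  ████████████████
          ┃City  │ID  ┃          ██          
          ┃──────┼────┃          ██          
          ┃London│1000┃  ██████████  ██████  
          ┃Sydney│1001┃  ██████████  ██████  
          ┃Berlin│1002┃  ██          ██      
          ┃Sydney│1003┃  ██          ██      
          ┃Paris │1004┃  ██  ██████████  ████
          ┃Paris │1005┗━━━━━━━━━━━━━━━━━━━━━━
          ┃NYC   │1006│Bob Brown   │┃        
          ┃Berlin│1007│Bob Brown   │┃        
          ┃London│1008│Grace Wilson│┃        
          ┃Tokyo │1009│Dave Davis  │┃        
          ┗━━━━━━━━━━━━━━━━━━━━━━━━━┛        


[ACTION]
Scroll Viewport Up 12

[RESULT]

                                             
                                             
                                             
                                             
                                             
                                             
                                             
                                             
                                             
  ┏━━━━━━━━━━━━━━━━━━━━━━┓                   
  ┃ CalendarWidget       ┃                   
  ┠──────────────────────┨                   
  ┃      April 2029      ┃                   
  ┃Mo Tu We Th Fr Sa Su  ┃                   
  ┃                   1  ┃                   
  ┃ 2  3  4  5  6  7  ┏━━━━━━━━━━━━━━━━━━━━━━
  ┃ 9 10 11 12 13* 14*┃ ImageViewer          
  ┃16 17 18 19 20 21 2┠──────────────────────
  ┃23* 24 25 26 27 28 ┃████████  ██  ██  ████
  ┃30                 ┃  ██      ██          
  ┃       ┏━━━━━━━━━━━┃  ██      ██          
  ┃       ┃ DataTable ┃████  ████████████████
  ┗━━━━━━━┠───────────┃████  ████████████████
          ┃City  │ID  ┃          ██          


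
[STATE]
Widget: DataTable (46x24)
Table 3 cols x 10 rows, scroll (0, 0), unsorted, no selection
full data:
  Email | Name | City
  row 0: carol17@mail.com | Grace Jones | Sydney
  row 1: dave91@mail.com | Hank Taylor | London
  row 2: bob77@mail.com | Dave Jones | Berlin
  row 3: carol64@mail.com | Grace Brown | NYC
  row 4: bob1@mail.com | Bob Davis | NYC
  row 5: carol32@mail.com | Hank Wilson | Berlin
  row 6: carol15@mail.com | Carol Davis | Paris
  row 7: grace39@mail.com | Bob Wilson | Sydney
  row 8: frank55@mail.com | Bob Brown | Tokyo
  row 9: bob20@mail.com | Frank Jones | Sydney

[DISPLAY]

Email           │Name       │City             
────────────────┼───────────┼──────           
carol17@mail.com│Grace Jones│Sydney           
dave91@mail.com │Hank Taylor│London           
bob77@mail.com  │Dave Jones │Berlin           
carol64@mail.com│Grace Brown│NYC              
bob1@mail.com   │Bob Davis  │NYC              
carol32@mail.com│Hank Wilson│Berlin           
carol15@mail.com│Carol Davis│Paris            
grace39@mail.com│Bob Wilson │Sydney           
frank55@mail.com│Bob Brown  │Tokyo            
bob20@mail.com  │Frank Jones│Sydney           
                                              
                                              
                                              
                                              
                                              
                                              
                                              
                                              
                                              
                                              
                                              
                                              


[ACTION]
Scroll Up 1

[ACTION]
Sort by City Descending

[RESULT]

Email           │Name       │City ▼           
────────────────┼───────────┼──────           
frank55@mail.com│Bob Brown  │Tokyo            
carol17@mail.com│Grace Jones│Sydney           
grace39@mail.com│Bob Wilson │Sydney           
bob20@mail.com  │Frank Jones│Sydney           
carol15@mail.com│Carol Davis│Paris            
carol64@mail.com│Grace Brown│NYC              
bob1@mail.com   │Bob Davis  │NYC              
dave91@mail.com │Hank Taylor│London           
bob77@mail.com  │Dave Jones │Berlin           
carol32@mail.com│Hank Wilson│Berlin           
                                              
                                              
                                              
                                              
                                              
                                              
                                              
                                              
                                              
                                              
                                              
                                              


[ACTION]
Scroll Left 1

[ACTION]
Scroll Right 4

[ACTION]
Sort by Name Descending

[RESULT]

Email           │Name      ▼│City             
────────────────┼───────────┼──────           
carol32@mail.com│Hank Wilson│Berlin           
dave91@mail.com │Hank Taylor│London           
carol17@mail.com│Grace Jones│Sydney           
carol64@mail.com│Grace Brown│NYC              
bob20@mail.com  │Frank Jones│Sydney           
bob77@mail.com  │Dave Jones │Berlin           
carol15@mail.com│Carol Davis│Paris            
grace39@mail.com│Bob Wilson │Sydney           
bob1@mail.com   │Bob Davis  │NYC              
frank55@mail.com│Bob Brown  │Tokyo            
                                              
                                              
                                              
                                              
                                              
                                              
                                              
                                              
                                              
                                              
                                              
                                              


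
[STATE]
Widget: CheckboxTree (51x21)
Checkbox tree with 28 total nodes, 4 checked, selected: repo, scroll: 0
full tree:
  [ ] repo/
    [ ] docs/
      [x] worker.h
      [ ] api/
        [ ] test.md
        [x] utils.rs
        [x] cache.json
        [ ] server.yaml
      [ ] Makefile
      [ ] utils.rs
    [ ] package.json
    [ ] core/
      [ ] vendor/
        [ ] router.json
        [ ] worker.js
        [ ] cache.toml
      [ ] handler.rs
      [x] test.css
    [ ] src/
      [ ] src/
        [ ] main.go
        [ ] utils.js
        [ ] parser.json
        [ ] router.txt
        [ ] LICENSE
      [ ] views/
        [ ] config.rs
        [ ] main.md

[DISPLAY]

>[-] repo/                                         
   [-] docs/                                       
     [x] worker.h                                  
     [-] api/                                      
       [ ] test.md                                 
       [x] utils.rs                                
       [x] cache.json                              
       [ ] server.yaml                             
     [ ] Makefile                                  
     [ ] utils.rs                                  
   [ ] package.json                                
   [-] core/                                       
     [ ] vendor/                                   
       [ ] router.json                             
       [ ] worker.js                               
       [ ] cache.toml                              
     [ ] handler.rs                                
     [x] test.css                                  
   [ ] src/                                        
     [ ] src/                                      
       [ ] main.go                                 


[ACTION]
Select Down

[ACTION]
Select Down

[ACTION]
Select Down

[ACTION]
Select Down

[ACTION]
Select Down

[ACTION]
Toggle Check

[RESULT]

 [-] repo/                                         
   [-] docs/                                       
     [x] worker.h                                  
     [-] api/                                      
       [ ] test.md                                 
>      [ ] utils.rs                                
       [x] cache.json                              
       [ ] server.yaml                             
     [ ] Makefile                                  
     [ ] utils.rs                                  
   [ ] package.json                                
   [-] core/                                       
     [ ] vendor/                                   
       [ ] router.json                             
       [ ] worker.js                               
       [ ] cache.toml                              
     [ ] handler.rs                                
     [x] test.css                                  
   [ ] src/                                        
     [ ] src/                                      
       [ ] main.go                                 


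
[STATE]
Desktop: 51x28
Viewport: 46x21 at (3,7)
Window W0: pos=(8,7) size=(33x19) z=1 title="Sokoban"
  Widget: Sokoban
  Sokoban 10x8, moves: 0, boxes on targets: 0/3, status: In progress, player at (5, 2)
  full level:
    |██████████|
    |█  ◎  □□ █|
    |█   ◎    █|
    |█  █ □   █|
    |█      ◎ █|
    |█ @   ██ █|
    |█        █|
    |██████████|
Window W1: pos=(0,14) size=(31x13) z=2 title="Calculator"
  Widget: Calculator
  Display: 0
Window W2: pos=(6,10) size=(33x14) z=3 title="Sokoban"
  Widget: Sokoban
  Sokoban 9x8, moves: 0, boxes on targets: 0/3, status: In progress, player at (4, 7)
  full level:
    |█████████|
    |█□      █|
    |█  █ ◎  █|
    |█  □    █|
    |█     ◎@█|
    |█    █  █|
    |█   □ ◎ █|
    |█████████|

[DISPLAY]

     ┏━━━━━━━━━━━━━━━━━━━━━━━━━━━━━━━┓        
     ┃ Sokoban                       ┃        
     ┠───────────────────────────────┨        
   ┏━━━━━━━━━━━━━━━━━━━━━━━━━━━━━━━┓ ┃        
   ┃ Sokoban                       ┃ ┃        
   ┠───────────────────────────────┨ ┃        
   ┃█████████                      ┃ ┃        
━━━┃█□      █                      ┃ ┃        
alc┃█  █ ◎  █                      ┃ ┃        
───┃█  □    █                      ┃ ┃        
   ┃█     ◎@█                      ┃ ┃        
──┬┃█    █  █                      ┃ ┃        
7 │┃█   □ ◎ █                      ┃ ┃        
──┼┃█████████                      ┃ ┃        
4 │┃Moves: 0  0/3                  ┃ ┃        
──┼┃                               ┃ ┃        
1 │┗━━━━━━━━━━━━━━━━━━━━━━━━━━━━━━━┛ ┃        
──┼───┼───┼───┤            ┃         ┃        
0 │ . │ = │ + │            ┃━━━━━━━━━┛        
━━━━━━━━━━━━━━━━━━━━━━━━━━━┛                  
                                              


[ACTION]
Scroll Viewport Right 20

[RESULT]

   ┏━━━━━━━━━━━━━━━━━━━━━━━━━━━━━━━┓          
   ┃ Sokoban                       ┃          
   ┠───────────────────────────────┨          
 ┏━━━━━━━━━━━━━━━━━━━━━━━━━━━━━━━┓ ┃          
 ┃ Sokoban                       ┃ ┃          
 ┠───────────────────────────────┨ ┃          
 ┃█████████                      ┃ ┃          
━┃█□      █                      ┃ ┃          
c┃█  █ ◎  █                      ┃ ┃          
─┃█  □    █                      ┃ ┃          
 ┃█     ◎@█                      ┃ ┃          
┬┃█    █  █                      ┃ ┃          
│┃█   □ ◎ █                      ┃ ┃          
┼┃█████████                      ┃ ┃          
│┃Moves: 0  0/3                  ┃ ┃          
┼┃                               ┃ ┃          
│┗━━━━━━━━━━━━━━━━━━━━━━━━━━━━━━━┛ ┃          
┼───┼───┼───┤            ┃         ┃          
│ . │ = │ + │            ┃━━━━━━━━━┛          
━━━━━━━━━━━━━━━━━━━━━━━━━┛                    
                                              


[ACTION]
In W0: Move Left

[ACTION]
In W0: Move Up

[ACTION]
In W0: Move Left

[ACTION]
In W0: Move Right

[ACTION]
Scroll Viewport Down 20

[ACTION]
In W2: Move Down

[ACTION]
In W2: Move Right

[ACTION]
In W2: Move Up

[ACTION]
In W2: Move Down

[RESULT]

   ┏━━━━━━━━━━━━━━━━━━━━━━━━━━━━━━━┓          
   ┃ Sokoban                       ┃          
   ┠───────────────────────────────┨          
 ┏━━━━━━━━━━━━━━━━━━━━━━━━━━━━━━━┓ ┃          
 ┃ Sokoban                       ┃ ┃          
 ┠───────────────────────────────┨ ┃          
 ┃█████████                      ┃ ┃          
━┃█□      █                      ┃ ┃          
c┃█  █ ◎  █                      ┃ ┃          
─┃█  □    █                      ┃ ┃          
 ┃█     ◎ █                      ┃ ┃          
┬┃█    █ @█                      ┃ ┃          
│┃█   □ ◎ █                      ┃ ┃          
┼┃█████████                      ┃ ┃          
│┃Moves: 3  0/3                  ┃ ┃          
┼┃                               ┃ ┃          
│┗━━━━━━━━━━━━━━━━━━━━━━━━━━━━━━━┛ ┃          
┼───┼───┼───┤            ┃         ┃          
│ . │ = │ + │            ┃━━━━━━━━━┛          
━━━━━━━━━━━━━━━━━━━━━━━━━┛                    
                                              


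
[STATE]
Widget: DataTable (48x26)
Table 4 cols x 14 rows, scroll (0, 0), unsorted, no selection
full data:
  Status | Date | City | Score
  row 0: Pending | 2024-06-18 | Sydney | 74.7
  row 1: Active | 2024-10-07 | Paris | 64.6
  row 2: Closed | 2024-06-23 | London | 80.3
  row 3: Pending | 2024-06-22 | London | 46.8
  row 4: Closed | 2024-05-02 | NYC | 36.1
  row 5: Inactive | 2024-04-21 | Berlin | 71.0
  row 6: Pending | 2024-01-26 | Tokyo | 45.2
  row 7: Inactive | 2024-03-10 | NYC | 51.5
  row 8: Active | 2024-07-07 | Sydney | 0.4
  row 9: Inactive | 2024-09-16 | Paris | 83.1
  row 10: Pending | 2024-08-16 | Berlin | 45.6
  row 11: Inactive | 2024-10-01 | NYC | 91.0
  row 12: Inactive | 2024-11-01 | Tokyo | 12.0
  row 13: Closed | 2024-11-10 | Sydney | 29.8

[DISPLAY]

Status  │Date      │City  │Score                
────────┼──────────┼──────┼─────                
Pending │2024-06-18│Sydney│74.7                 
Active  │2024-10-07│Paris │64.6                 
Closed  │2024-06-23│London│80.3                 
Pending │2024-06-22│London│46.8                 
Closed  │2024-05-02│NYC   │36.1                 
Inactive│2024-04-21│Berlin│71.0                 
Pending │2024-01-26│Tokyo │45.2                 
Inactive│2024-03-10│NYC   │51.5                 
Active  │2024-07-07│Sydney│0.4                  
Inactive│2024-09-16│Paris │83.1                 
Pending │2024-08-16│Berlin│45.6                 
Inactive│2024-10-01│NYC   │91.0                 
Inactive│2024-11-01│Tokyo │12.0                 
Closed  │2024-11-10│Sydney│29.8                 
                                                
                                                
                                                
                                                
                                                
                                                
                                                
                                                
                                                
                                                


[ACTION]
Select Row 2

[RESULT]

Status  │Date      │City  │Score                
────────┼──────────┼──────┼─────                
Pending │2024-06-18│Sydney│74.7                 
Active  │2024-10-07│Paris │64.6                 
>losed  │2024-06-23│London│80.3                 
Pending │2024-06-22│London│46.8                 
Closed  │2024-05-02│NYC   │36.1                 
Inactive│2024-04-21│Berlin│71.0                 
Pending │2024-01-26│Tokyo │45.2                 
Inactive│2024-03-10│NYC   │51.5                 
Active  │2024-07-07│Sydney│0.4                  
Inactive│2024-09-16│Paris │83.1                 
Pending │2024-08-16│Berlin│45.6                 
Inactive│2024-10-01│NYC   │91.0                 
Inactive│2024-11-01│Tokyo │12.0                 
Closed  │2024-11-10│Sydney│29.8                 
                                                
                                                
                                                
                                                
                                                
                                                
                                                
                                                
                                                
                                                


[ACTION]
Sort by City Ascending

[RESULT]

Status  │Date      │City ▲│Score                
────────┼──────────┼──────┼─────                
Inactive│2024-04-21│Berlin│71.0                 
Pending │2024-08-16│Berlin│45.6                 
>losed  │2024-06-23│London│80.3                 
Pending │2024-06-22│London│46.8                 
Closed  │2024-05-02│NYC   │36.1                 
Inactive│2024-03-10│NYC   │51.5                 
Inactive│2024-10-01│NYC   │91.0                 
Active  │2024-10-07│Paris │64.6                 
Inactive│2024-09-16│Paris │83.1                 
Pending │2024-06-18│Sydney│74.7                 
Active  │2024-07-07│Sydney│0.4                  
Closed  │2024-11-10│Sydney│29.8                 
Pending │2024-01-26│Tokyo │45.2                 
Inactive│2024-11-01│Tokyo │12.0                 
                                                
                                                
                                                
                                                
                                                
                                                
                                                
                                                
                                                
                                                


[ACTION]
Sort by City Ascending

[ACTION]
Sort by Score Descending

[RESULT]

Status  │Date      │City  │Scor▼                
────────┼──────────┼──────┼─────                
Inactive│2024-10-01│NYC   │91.0                 
Inactive│2024-09-16│Paris │83.1                 
>losed  │2024-06-23│London│80.3                 
Pending │2024-06-18│Sydney│74.7                 
Inactive│2024-04-21│Berlin│71.0                 
Active  │2024-10-07│Paris │64.6                 
Inactive│2024-03-10│NYC   │51.5                 
Pending │2024-06-22│London│46.8                 
Pending │2024-08-16│Berlin│45.6                 
Pending │2024-01-26│Tokyo │45.2                 
Closed  │2024-05-02│NYC   │36.1                 
Closed  │2024-11-10│Sydney│29.8                 
Inactive│2024-11-01│Tokyo │12.0                 
Active  │2024-07-07│Sydney│0.4                  
                                                
                                                
                                                
                                                
                                                
                                                
                                                
                                                
                                                
                                                


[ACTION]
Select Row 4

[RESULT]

Status  │Date      │City  │Scor▼                
────────┼──────────┼──────┼─────                
Inactive│2024-10-01│NYC   │91.0                 
Inactive│2024-09-16│Paris │83.1                 
Closed  │2024-06-23│London│80.3                 
Pending │2024-06-18│Sydney│74.7                 
>nactive│2024-04-21│Berlin│71.0                 
Active  │2024-10-07│Paris │64.6                 
Inactive│2024-03-10│NYC   │51.5                 
Pending │2024-06-22│London│46.8                 
Pending │2024-08-16│Berlin│45.6                 
Pending │2024-01-26│Tokyo │45.2                 
Closed  │2024-05-02│NYC   │36.1                 
Closed  │2024-11-10│Sydney│29.8                 
Inactive│2024-11-01│Tokyo │12.0                 
Active  │2024-07-07│Sydney│0.4                  
                                                
                                                
                                                
                                                
                                                
                                                
                                                
                                                
                                                
                                                
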